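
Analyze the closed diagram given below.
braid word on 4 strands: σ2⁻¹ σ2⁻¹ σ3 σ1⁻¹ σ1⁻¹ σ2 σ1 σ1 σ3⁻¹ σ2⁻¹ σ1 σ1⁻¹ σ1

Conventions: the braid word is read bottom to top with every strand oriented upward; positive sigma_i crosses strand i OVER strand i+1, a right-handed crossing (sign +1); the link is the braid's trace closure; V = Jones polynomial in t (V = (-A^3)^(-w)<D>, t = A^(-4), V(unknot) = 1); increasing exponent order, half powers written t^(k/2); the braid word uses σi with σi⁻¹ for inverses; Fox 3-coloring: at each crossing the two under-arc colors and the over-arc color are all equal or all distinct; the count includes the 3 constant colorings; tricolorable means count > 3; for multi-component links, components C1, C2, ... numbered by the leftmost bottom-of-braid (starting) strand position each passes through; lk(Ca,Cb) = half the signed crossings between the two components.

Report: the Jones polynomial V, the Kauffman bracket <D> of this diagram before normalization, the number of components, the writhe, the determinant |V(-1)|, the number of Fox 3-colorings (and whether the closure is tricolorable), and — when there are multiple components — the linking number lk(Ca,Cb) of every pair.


Jones polynomial: V(t) = -t^-4 + t^-3 + t^-1
<D> = -A - A^9 + A^13; writhe -1
components 1, writhe -1 (13 crossings)
3-colorings: 9 of 3^13, det 3 — tricolorable
note: |V(-1)| = 3: so tricolorable, since 3 divides 3


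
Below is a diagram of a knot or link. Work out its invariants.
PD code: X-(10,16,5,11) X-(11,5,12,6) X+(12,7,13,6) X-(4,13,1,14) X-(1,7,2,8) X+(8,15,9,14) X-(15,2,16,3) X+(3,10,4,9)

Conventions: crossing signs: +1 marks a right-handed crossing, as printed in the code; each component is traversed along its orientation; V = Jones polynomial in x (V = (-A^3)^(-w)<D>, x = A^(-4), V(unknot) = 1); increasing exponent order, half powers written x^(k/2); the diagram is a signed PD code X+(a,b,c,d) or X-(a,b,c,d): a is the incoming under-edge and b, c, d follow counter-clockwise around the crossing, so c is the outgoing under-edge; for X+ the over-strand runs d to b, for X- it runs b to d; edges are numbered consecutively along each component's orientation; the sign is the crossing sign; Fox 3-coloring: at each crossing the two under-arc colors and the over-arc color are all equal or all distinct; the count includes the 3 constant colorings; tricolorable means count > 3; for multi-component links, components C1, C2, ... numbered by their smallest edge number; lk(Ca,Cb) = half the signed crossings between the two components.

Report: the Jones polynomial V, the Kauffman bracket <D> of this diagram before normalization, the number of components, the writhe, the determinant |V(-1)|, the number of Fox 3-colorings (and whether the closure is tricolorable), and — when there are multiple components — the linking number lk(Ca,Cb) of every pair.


Jones polynomial: V(x) = x^-3 + x^-2 + x^-1 + 1
<D> = A^-6 + A^-2 + A^2 + A^6; writhe -2
components 3, writhe -2 (8 crossings)
linking number lk(C1,C2) = 0
lk(C1,C3): -1
lk(C2,C3) = 0
3-colorings: 9 of 3^8, det 0 — tricolorable
note: det 0 = |V(-1)|; divisible by 3, so tricolorable


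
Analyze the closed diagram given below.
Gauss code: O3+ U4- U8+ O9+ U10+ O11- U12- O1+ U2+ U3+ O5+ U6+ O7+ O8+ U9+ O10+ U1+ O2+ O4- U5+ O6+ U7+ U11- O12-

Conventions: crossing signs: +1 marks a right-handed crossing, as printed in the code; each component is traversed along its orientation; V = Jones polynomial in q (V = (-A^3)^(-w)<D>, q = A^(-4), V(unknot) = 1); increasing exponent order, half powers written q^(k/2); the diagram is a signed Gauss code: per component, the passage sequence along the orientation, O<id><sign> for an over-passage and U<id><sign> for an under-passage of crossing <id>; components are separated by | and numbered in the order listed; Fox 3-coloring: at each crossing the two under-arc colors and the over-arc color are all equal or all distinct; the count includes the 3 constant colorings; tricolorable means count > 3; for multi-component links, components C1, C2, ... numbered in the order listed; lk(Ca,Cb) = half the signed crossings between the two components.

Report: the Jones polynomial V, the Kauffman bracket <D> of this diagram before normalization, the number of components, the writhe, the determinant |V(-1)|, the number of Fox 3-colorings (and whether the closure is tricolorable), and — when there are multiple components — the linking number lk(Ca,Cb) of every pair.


V(q) = -q + 4q^2 - 7q^3 + 11q^4 - 13q^5 + 15q^6 - 13q^7 + 10q^8 - 7q^9 + 3q^10 - q^11
bracket: -A^-26 + 3A^-22 - 7A^-18 + 10A^-14 - 13A^-10 + 15A^-6 - 13A^-2 + 11A^2 - 7A^6 + 4A^10 - A^14, w = +6
1 component, writhe +6, over 12 crossings
det 85, colorings 3 of 3^12 — not tricolorable
observation: the span of V is 10, forcing >= 10 crossings in any diagram


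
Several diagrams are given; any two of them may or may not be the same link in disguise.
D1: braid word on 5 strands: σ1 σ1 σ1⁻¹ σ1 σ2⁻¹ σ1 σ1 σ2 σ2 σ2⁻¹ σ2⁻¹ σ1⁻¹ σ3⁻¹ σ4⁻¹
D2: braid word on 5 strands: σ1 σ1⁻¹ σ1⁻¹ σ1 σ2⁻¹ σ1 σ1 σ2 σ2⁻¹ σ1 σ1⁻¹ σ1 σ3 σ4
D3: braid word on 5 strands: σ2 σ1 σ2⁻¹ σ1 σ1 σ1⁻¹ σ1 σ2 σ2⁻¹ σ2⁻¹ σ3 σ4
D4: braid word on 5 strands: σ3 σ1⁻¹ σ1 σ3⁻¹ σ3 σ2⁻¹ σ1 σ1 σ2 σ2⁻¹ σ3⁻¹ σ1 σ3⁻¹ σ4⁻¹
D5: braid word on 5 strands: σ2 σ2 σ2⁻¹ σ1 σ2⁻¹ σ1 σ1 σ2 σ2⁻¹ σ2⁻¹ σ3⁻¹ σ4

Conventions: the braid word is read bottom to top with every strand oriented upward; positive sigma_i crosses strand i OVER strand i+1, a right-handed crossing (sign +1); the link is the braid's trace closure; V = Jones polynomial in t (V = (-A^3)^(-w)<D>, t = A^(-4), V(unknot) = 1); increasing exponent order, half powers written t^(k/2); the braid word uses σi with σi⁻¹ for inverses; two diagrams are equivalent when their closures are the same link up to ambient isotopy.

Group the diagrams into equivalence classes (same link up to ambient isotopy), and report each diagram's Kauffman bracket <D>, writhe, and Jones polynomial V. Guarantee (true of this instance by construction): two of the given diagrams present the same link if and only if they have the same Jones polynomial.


grouping into links: {D1, D2, D3, D4, D5}
V(D1) = t + t^3 - t^4  (w 0, c 14, <D> = -A^-16 + A^-12 + A^-4)
V(D2) = t + t^3 - t^4  (w +4, c 14, <D> = -A^-4 + 1 + A^8)
V(D3) = t + t^3 - t^4  [12 crossings, <D> = -A^-4 + 1 + A^8, w = +4]
V(D4) = t + t^3 - t^4  (w 0, c 14, <D> = -A^-16 + A^-12 + A^-4)
D5 (bracket -A^-10 + A^-6 + A^2; 12 crossings at w = +2): V = t + t^3 - t^4
why: one V(t) for all 5 diagrams — one class (guaranteed)


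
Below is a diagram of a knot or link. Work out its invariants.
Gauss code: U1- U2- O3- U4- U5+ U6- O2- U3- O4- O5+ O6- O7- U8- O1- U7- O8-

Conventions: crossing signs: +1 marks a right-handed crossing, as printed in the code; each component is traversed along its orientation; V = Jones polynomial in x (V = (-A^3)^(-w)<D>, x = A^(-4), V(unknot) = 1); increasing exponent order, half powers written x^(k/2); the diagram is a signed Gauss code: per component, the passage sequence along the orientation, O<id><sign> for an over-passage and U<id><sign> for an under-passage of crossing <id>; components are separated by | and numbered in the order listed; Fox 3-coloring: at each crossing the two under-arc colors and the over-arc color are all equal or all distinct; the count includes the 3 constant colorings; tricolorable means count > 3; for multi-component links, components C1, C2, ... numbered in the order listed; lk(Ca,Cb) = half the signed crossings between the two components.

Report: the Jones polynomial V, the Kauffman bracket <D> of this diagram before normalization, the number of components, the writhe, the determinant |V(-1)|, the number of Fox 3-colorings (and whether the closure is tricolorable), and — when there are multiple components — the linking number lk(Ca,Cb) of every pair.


V = x^-8 - 2x^-7 + x^-6 - 2x^-5 + 2x^-4 + x^-2
<D> = A^-10 + 2A^-2 - 2A^2 + A^6 - 2A^10 + A^14 (w = -6)
1 component over 8 crossings, w = -6
27 Fox colorings among 3^8, |V(-1)| = 9: tricolorable
why: w = -6 shifts under R1 moves; the (-A^3)^(6) factor cancels that in V


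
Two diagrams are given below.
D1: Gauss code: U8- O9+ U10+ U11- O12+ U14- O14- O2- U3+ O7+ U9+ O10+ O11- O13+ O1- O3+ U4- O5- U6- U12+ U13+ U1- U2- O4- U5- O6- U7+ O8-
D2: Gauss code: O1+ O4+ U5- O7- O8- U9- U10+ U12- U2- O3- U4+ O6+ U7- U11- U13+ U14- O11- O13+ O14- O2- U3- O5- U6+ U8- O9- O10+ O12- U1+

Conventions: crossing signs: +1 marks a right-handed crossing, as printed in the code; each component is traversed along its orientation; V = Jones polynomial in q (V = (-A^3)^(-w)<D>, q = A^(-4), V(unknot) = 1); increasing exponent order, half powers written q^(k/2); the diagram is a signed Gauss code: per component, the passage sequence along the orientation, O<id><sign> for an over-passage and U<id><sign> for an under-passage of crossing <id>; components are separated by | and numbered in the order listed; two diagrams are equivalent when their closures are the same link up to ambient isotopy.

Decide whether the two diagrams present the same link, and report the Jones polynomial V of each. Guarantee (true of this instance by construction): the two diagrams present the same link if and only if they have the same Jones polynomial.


equivalent: no
D1 (bracket -A^-18 + A^-14 - A^-10 + 3A^-6 - A^-2 + A^2 - A^6; 14 crossings at w = -2): V = -q^-3 + q^-2 - q^-1 + 3 - q + q^2 - q^3
D2 (bracket 2A^-8 - 2A^-4 + 3 - 3A^4 + 2A^8 - 2A^12 + A^16; 14 crossings at w = -4): V = q^-7 - 2q^-6 + 2q^-5 - 3q^-4 + 3q^-3 - 2q^-2 + 2q^-1
key observation: 2 values of V(q) split the 2 diagrams


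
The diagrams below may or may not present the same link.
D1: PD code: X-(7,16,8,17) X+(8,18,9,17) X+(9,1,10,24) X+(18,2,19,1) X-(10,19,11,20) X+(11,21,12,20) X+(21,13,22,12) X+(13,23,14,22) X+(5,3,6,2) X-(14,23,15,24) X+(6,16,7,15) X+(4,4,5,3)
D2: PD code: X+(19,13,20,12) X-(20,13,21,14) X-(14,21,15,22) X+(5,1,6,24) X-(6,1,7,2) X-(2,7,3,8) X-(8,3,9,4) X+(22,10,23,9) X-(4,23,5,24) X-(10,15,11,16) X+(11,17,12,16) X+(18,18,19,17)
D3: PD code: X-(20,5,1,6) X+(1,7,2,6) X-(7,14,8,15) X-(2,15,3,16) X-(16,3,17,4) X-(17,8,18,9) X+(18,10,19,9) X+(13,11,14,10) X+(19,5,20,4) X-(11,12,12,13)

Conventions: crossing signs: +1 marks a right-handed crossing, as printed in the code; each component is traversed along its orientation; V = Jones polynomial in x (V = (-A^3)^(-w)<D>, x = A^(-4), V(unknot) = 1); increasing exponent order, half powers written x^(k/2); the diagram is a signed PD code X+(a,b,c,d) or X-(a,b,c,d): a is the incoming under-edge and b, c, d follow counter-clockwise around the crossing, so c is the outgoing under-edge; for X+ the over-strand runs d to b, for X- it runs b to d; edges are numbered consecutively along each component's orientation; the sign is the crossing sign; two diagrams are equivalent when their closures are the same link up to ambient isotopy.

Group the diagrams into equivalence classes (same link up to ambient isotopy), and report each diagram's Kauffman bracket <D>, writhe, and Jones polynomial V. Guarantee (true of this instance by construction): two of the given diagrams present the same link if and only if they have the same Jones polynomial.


classes: {D1} | {D2} | {D3}
V(D1) = x + x^3 - x^4  [12 crossings, <D> = -A^2 + A^6 + A^14, w = +6]
D2 (bracket A^-2 + A^6 - A^10; 12 crossings at w = -2): V = -x^-4 + x^-3 + x^-1
D3 (bracket A^-6; 10 crossings at w = -2): V = 1
note: comparing 3 Jones polynomials yields 3 groups


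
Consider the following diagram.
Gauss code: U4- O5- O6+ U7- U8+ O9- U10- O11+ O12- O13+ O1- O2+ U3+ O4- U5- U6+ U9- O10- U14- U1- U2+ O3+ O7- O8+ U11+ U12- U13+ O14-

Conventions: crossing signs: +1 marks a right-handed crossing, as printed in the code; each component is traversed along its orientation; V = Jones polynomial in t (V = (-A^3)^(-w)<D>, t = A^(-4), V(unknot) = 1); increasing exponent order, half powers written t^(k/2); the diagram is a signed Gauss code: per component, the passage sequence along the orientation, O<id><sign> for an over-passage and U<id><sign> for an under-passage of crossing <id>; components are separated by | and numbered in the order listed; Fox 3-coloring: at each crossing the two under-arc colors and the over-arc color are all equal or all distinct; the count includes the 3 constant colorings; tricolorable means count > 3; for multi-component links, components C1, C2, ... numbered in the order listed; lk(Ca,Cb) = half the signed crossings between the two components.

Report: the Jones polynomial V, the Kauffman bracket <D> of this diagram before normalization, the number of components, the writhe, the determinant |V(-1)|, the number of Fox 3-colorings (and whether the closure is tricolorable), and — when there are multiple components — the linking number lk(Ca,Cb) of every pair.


V = t^-5 - 2t^-4 + 2t^-3 - 2t^-2 + 2t^-1 - 1 + t
<D> = A^-10 - A^-6 + 2A^-2 - 2A^2 + 2A^6 - 2A^10 + A^14 (w = -2)
1 component over 14 crossings, w = -2
3 Fox colorings among 3^14, |V(-1)| = 11: not tricolorable
why: det 11 = |V(-1)|; not divisible by 3, so not tricolorable


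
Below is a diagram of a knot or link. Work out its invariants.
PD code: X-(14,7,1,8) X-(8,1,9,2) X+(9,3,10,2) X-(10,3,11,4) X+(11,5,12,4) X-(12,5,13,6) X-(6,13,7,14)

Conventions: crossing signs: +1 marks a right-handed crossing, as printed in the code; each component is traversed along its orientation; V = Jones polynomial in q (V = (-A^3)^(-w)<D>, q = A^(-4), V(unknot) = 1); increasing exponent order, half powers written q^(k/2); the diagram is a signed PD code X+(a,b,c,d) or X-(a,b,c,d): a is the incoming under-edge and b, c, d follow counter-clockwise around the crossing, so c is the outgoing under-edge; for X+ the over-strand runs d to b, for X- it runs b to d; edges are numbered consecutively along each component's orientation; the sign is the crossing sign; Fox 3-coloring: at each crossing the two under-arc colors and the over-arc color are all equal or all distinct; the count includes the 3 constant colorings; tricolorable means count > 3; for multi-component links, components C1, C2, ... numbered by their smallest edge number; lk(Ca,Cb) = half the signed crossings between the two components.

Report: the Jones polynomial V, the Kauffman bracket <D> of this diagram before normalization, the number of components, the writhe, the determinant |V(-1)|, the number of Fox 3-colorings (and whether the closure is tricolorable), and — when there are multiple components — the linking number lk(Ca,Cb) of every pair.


V(q) = -q^-4 + q^-3 + q^-1
bracket: -A^-5 - A^3 + A^7, w = -3
1 component, writhe -3, over 7 crossings
det 3, colorings 9 of 3^7 — tricolorable
observation: |V(-1)| = 3: so tricolorable, since 3 divides 3


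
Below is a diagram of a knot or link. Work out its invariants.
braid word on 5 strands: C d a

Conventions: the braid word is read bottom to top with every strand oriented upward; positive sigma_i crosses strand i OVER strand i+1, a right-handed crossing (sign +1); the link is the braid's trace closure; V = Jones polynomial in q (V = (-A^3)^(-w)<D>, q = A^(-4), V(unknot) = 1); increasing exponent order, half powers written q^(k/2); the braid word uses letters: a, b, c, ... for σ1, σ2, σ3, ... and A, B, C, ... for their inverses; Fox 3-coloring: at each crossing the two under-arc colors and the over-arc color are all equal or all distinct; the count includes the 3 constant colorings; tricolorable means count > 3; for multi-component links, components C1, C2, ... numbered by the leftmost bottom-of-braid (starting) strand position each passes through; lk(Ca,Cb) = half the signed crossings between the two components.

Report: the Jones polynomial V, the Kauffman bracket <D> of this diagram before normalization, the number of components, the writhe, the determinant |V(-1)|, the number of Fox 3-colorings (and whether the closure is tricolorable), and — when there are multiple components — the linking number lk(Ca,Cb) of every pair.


V(q) = -q^(-1/2) - q^(1/2)
bracket: A + A^5, w = +1
2 components, writhe +1, over 3 crossings
lk(C1,C2) = 0
det 0, colorings 9 of 3^3 — tricolorable
observation: V is palindromic (span 1, det 0): q -> 1/q fixes it; necessary, not sufficient, for amphichirality


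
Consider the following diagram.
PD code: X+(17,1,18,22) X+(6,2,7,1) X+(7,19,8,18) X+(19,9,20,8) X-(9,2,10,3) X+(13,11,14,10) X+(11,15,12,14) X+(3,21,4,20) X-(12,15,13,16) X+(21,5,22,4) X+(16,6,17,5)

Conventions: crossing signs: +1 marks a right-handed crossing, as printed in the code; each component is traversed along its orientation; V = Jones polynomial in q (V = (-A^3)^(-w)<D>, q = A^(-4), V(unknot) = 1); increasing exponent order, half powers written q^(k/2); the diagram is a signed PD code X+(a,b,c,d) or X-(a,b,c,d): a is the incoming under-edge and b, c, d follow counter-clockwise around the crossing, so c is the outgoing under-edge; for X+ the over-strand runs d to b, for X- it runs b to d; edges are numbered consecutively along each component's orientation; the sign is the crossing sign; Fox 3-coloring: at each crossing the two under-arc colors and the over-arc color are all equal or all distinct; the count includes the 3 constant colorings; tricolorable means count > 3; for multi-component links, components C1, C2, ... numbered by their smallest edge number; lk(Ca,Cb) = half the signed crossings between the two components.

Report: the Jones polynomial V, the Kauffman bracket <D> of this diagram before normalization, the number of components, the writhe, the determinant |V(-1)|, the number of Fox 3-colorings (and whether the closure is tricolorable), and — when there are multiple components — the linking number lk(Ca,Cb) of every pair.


V(q) = q^2 + 2q^4 - 2q^5 + q^6 - 2q^7 + q^8
bracket: -A^-11 + 2A^-7 - A^-3 + 2A - 2A^5 - A^13, w = +7
1 component, writhe +7, over 11 crossings
det 9, colorings 27 of 3^11 — tricolorable
observation: V spans 6 powers of q: at least 6 crossings in any diagram


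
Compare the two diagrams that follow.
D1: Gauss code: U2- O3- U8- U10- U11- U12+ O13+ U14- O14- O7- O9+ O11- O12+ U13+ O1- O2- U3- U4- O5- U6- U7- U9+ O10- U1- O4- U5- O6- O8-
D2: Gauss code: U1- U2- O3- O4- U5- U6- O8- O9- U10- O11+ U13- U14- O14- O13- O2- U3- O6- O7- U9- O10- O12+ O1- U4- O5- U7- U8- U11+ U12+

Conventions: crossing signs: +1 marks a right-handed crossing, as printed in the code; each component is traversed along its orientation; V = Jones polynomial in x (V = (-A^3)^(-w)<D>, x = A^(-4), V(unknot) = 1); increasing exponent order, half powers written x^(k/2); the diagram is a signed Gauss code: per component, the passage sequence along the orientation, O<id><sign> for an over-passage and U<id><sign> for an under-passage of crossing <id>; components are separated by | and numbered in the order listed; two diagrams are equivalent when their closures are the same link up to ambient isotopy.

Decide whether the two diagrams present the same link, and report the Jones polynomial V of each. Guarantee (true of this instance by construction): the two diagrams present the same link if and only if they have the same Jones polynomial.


same link: yes
V(D1) = -x^-8 + x^-5 + x^-3  [14 crossings, <D> = A^-12 + A^-4 - A^8, w = -8]
V(D2) = -x^-8 + x^-5 + x^-3  [14 crossings, <D> = A^-18 + A^-10 - A^2, w = -10]
insight: Reidemeister moves carry D1 (14 crossings) to D2 (14)


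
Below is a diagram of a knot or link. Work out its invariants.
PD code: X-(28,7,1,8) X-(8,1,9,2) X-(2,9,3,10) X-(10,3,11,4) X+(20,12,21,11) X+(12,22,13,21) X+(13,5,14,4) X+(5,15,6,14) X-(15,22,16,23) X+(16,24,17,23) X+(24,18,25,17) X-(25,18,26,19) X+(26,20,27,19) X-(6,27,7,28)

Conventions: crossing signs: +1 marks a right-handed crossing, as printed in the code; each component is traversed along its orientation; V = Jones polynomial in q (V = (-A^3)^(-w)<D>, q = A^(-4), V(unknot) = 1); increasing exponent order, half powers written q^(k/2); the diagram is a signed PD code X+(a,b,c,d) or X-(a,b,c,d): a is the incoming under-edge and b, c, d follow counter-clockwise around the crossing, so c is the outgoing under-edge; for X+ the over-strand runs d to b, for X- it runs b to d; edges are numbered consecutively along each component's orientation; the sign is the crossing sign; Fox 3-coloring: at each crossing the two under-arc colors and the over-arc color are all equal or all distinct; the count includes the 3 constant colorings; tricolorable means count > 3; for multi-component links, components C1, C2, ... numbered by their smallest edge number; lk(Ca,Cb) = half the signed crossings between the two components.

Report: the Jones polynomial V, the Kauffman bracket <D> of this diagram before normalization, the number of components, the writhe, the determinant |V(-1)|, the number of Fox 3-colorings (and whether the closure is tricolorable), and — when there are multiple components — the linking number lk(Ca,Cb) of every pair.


Jones polynomial: V(q) = -q^-4 + q^-3 - q^-2 + 2q^-1 - 1 + 2q - q^2 + q^3 - q^4
<D> = -A^-16 + A^-12 - A^-8 + 2A^-4 - 1 + 2A^4 - A^8 + A^12 - A^16; writhe 0
components 1, writhe 0 (14 crossings)
3-colorings: 3 of 3^14, det 11 — not tricolorable
note: w = 0 shifts under R1 moves; the (-A^3)^(0) factor cancels that in V


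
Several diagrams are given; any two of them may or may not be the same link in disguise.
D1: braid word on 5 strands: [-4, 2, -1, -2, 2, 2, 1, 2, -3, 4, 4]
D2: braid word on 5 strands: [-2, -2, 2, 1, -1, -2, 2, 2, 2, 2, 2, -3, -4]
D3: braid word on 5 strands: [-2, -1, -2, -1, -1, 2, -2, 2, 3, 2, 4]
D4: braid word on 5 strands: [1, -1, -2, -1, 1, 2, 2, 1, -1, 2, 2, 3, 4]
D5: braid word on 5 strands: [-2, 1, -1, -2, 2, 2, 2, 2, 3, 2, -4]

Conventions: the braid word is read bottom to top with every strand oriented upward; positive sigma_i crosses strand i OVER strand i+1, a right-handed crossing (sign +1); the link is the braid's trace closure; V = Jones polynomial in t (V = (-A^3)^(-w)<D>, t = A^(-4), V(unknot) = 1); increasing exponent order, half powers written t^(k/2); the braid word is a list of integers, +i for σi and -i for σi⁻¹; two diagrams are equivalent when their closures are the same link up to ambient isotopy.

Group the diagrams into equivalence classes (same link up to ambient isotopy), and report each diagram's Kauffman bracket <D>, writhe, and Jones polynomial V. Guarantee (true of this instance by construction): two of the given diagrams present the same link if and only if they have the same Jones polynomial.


equivalence classes: {D1} | {D3} | {D2, D4, D5}
D1 (bracket A^-1 + A^7; 11 crossings at w = +3): V = -t^(1/2) - t^(5/2)
V(D2) = -t^(1/2) - t^(3/2) - t^(5/2) + t^(9/2)  (w +1, c 13, <D> = -A^-15 + A^-7 + A^-3 + A)
V(D3) = -t^(-5/2) - t^(-1/2)  [11 crossings, <D> = A^-1 + A^7, w = -1]
D4 (bracket -A^-3 + A^5 + A^9 + A^13; 13 crossings at w = +5): V = -t^(1/2) - t^(3/2) - t^(5/2) + t^(9/2)
V(D5) = -t^(1/2) - t^(3/2) - t^(5/2) + t^(9/2)  [11 crossings, <D> = -A^-9 + A^-1 + A^3 + A^7, w = +3]
observation: 3 classes among 5 diagrams; unequal V(t) rules out equality


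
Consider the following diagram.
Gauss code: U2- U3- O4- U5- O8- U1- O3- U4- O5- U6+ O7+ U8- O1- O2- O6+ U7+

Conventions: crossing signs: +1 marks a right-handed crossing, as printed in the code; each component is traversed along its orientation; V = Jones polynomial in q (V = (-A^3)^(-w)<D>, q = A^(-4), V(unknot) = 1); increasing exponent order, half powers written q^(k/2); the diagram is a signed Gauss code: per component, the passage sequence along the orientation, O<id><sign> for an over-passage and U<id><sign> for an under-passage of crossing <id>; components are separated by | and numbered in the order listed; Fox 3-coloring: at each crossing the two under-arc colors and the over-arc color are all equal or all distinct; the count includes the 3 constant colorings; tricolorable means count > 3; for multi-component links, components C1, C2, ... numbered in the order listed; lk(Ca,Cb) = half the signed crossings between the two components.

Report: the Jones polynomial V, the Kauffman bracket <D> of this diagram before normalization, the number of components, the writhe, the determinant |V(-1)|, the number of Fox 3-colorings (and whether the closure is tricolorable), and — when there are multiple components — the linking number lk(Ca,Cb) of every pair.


V = -q^-6 + q^-5 - q^-4 + 2q^-3 - q^-2 + q^-1
<D> = A^-8 - A^-4 + 2 - A^4 + A^8 - A^12 (w = -4)
1 component over 8 crossings, w = -4
3 Fox colorings among 3^8, |V(-1)| = 7: not tricolorable
why: the span of V is 5, forcing >= 5 crossings in any diagram


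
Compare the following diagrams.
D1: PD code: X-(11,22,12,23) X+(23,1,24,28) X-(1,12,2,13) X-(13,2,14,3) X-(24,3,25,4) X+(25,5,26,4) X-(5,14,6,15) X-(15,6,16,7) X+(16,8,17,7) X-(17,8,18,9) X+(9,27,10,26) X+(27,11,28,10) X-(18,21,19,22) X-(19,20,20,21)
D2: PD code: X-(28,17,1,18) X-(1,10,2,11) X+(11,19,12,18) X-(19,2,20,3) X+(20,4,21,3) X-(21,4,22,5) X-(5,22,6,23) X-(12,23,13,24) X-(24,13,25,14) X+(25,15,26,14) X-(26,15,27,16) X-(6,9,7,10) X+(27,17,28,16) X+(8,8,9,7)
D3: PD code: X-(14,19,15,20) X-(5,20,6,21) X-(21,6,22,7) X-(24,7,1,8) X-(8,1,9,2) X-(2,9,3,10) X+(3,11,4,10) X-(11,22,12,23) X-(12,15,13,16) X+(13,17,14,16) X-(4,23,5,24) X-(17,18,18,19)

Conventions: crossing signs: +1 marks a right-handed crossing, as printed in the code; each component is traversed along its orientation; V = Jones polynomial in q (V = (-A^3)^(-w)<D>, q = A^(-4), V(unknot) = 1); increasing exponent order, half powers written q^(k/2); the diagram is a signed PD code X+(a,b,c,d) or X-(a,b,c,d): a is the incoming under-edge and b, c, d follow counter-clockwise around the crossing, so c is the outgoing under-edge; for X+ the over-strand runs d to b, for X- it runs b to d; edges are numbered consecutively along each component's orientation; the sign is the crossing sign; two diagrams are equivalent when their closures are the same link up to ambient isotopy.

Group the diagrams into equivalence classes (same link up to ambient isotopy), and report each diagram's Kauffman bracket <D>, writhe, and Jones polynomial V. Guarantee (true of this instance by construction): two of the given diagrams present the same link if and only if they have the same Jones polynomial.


equivalence classes: {D1} | {D2} | {D3}
D1 (bracket -A^-20 + 2A^-16 - 2A^-12 + 4A^-8 - 4A^-4 + 4 - 3A^4 + 2A^8 - A^12; 14 crossings at w = -4): V = -q^-6 + 2q^-5 - 3q^-4 + 4q^-3 - 4q^-2 + 4q^-1 - 2 + 2q - q^2
V(D2) = -q^-6 + q^-5 - q^-4 + 2q^-3 - q^-2 + q^-1  [14 crossings, <D> = A^-8 - A^-4 + 2 - A^4 + A^8 - A^12, w = -4]
V(D3) = -q^-7 + q^-6 - q^-5 + q^-4 + q^-2  [12 crossings, <D> = A^-16 + A^-8 - A^-4 + 1 - A^4, w = -8]
key observation: 3 classes among 3 diagrams; unequal V(q) rules out equality


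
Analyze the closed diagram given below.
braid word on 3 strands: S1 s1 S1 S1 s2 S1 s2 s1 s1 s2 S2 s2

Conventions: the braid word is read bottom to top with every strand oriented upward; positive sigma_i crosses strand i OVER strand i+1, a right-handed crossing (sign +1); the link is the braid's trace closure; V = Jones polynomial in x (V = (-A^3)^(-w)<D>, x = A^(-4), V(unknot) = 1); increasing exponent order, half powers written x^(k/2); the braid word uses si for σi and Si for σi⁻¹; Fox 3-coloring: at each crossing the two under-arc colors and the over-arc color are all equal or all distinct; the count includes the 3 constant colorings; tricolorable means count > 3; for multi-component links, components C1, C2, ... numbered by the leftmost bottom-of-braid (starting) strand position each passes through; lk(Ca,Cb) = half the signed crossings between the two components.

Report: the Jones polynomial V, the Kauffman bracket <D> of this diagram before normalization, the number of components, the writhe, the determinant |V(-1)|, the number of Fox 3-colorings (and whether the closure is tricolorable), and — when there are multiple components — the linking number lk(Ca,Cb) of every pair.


V = -x^-1 + 2 - x + 2x^2 - x^3 + x^4 - x^5
<D> = -A^-14 + A^-10 - A^-6 + 2A^-2 - A^2 + 2A^6 - A^10 (w = +2)
1 component over 12 crossings, w = +2
9 Fox colorings among 3^12, |V(-1)| = 9: tricolorable
why: w = +2 (over 12 crossings) is diagram-only; (-A^3)^(-2) removes it from V


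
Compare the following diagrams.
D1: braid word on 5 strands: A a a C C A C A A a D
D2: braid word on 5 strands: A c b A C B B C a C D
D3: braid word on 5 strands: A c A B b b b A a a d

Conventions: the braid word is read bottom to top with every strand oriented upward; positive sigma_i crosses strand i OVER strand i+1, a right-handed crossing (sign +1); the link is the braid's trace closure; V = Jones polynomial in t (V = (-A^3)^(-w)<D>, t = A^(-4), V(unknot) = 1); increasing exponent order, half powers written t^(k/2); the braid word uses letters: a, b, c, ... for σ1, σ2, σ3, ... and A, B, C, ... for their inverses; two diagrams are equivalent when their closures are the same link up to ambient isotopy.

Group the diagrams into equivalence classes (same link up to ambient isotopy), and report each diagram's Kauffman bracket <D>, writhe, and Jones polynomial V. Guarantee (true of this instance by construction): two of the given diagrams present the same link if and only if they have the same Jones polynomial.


equivalence classes: {D1} | {D2} | {D3}
D1 (bracket A^-13 + A^-9 + A^-5 - A^3; 11 crossings at w = -5): V = t^(-9/2) - t^(-5/2) - t^(-3/2) - t^(-1/2)
V(D2) = -t^(-9/2) - t^(-5/2) + t^(-3/2) - t^(-1/2)  [11 crossings, <D> = A^-13 - A^-9 + A^-5 + A^3, w = -5]
D3 (bracket A^-1 + A^7; 11 crossings at w = +3): V = -t^(1/2) - t^(5/2)
key observation: V(t) takes 3 values over 3 diagrams, fixing the grouping


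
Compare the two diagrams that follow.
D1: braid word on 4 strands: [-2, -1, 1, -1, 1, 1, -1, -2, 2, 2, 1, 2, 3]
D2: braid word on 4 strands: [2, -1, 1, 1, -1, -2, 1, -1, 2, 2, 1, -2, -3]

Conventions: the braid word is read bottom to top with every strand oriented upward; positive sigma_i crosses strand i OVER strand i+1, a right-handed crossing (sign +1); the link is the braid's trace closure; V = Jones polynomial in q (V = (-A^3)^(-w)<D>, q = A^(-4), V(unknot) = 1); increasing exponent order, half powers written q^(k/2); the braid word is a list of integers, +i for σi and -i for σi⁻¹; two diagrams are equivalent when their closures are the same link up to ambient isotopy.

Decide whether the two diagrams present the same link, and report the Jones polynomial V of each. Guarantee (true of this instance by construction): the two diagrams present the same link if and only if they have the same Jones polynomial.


equivalent: yes
D1 (bracket -A^9; 13 crossings at w = +3): V = 1
D2 (bracket -A^3; 13 crossings at w = +1): V = 1
key observation: one V(q) for all 2 diagrams — one class (guaranteed)


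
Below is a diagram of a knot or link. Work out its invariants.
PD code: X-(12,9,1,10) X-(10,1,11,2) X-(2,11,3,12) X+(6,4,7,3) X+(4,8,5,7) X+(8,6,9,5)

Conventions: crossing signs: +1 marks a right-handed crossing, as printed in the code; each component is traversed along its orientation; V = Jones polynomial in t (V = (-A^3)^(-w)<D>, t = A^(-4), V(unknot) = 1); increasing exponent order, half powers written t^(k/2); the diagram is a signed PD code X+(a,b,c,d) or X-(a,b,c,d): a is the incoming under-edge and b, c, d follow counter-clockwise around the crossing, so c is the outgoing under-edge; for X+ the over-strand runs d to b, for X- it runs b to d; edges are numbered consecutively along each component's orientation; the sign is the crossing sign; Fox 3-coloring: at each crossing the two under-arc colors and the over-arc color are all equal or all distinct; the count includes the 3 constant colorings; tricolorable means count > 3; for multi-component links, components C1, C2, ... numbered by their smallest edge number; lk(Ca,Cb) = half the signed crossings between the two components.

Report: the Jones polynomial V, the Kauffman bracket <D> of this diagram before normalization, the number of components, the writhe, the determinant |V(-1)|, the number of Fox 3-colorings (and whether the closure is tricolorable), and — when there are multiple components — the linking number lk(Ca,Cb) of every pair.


Jones polynomial: V(t) = -t^-3 + t^-2 - t^-1 + 3 - t + t^2 - t^3
<D> = -A^-12 + A^-8 - A^-4 + 3 - A^4 + A^8 - A^12; writhe 0
components 1, writhe 0 (6 crossings)
3-colorings: 27 of 3^6, det 9 — tricolorable
note: |V(-1)| = 9: so tricolorable, since 3 divides 9


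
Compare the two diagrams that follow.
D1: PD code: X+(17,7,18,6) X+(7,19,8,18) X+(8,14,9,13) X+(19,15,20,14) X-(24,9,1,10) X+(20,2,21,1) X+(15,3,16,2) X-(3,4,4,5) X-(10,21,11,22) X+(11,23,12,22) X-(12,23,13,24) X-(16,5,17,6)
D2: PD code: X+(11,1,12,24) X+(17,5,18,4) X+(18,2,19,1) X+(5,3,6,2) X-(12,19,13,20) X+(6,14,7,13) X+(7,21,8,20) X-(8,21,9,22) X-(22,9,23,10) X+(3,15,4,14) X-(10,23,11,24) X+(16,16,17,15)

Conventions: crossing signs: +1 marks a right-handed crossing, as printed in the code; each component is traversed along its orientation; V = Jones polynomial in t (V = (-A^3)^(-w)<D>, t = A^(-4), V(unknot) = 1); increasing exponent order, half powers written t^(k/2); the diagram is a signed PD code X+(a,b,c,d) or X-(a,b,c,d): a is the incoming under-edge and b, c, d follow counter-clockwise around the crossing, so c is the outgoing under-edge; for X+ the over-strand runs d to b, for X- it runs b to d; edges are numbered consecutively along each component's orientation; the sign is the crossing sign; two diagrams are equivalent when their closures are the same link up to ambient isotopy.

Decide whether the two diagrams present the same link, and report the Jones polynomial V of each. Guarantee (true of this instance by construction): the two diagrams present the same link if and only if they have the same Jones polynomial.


equivalent: yes
D1 (bracket A^-14 - 2A^-10 + 2A^-6 - 2A^-2 + 2A^2 - A^6 + A^10; 12 crossings at w = +2): V = t^-1 - 1 + 2t - 2t^2 + 2t^3 - 2t^4 + t^5
V(D2) = t^-1 - 1 + 2t - 2t^2 + 2t^3 - 2t^4 + t^5  [12 crossings, <D> = A^-8 - 2A^-4 + 2 - 2A^4 + 2A^8 - A^12 + A^16, w = +4]
observation: Reidemeister moves carry D1 (12 crossings) to D2 (12)


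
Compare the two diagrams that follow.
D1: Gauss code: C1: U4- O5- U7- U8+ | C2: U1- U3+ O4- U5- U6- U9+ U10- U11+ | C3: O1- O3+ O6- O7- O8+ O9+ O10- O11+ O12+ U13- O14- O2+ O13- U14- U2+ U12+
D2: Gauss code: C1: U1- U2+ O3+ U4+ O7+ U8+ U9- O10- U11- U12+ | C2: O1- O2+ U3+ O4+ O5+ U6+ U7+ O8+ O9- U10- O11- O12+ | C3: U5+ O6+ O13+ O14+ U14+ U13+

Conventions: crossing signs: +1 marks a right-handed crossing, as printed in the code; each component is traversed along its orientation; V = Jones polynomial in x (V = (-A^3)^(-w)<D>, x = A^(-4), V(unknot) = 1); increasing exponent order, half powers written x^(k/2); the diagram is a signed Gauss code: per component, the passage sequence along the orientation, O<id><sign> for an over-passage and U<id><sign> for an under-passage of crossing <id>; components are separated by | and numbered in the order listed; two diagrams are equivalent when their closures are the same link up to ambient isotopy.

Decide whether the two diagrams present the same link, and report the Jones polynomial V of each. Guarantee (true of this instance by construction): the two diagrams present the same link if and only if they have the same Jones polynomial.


same link: no
V(D1) = x^-3 + x^-2 + x^-1 + 1  [14 crossings, <D> = A^-6 + A^-2 + A^2 + A^6, w = -2]
D2 (bracket A^-2 + 2A^6 + A^14; 14 crossings at w = +6): V = x + 2x^3 + x^5
note: comparing 2 Jones polynomials yields 2 groups


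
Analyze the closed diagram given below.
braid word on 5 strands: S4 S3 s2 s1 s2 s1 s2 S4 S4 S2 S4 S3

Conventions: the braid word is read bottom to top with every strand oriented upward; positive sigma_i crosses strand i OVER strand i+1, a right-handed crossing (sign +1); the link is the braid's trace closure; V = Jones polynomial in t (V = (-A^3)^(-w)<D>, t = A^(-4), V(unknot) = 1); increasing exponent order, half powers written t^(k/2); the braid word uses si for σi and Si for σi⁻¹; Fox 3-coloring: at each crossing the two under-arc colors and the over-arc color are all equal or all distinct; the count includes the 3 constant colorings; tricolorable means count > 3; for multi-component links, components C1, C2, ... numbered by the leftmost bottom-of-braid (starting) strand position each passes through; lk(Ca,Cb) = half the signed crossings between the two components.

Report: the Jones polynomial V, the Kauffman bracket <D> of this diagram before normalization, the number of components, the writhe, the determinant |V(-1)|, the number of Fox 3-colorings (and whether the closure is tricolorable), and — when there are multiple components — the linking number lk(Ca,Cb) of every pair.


V = -t^-6 + t^-5 - 2t^-4 + 3t^-3 - 2t^-2 + 3t^-1 - 1 + t - t^2
<D> = -A^-14 + A^-10 - A^-6 + 3A^-2 - 2A^2 + 3A^6 - 2A^10 + A^14 - A^18 (w = -2)
1 component over 12 crossings, w = -2
9 Fox colorings among 3^12, |V(-1)| = 15: tricolorable
why: V spans 8 powers of t: at least 8 crossings in any diagram


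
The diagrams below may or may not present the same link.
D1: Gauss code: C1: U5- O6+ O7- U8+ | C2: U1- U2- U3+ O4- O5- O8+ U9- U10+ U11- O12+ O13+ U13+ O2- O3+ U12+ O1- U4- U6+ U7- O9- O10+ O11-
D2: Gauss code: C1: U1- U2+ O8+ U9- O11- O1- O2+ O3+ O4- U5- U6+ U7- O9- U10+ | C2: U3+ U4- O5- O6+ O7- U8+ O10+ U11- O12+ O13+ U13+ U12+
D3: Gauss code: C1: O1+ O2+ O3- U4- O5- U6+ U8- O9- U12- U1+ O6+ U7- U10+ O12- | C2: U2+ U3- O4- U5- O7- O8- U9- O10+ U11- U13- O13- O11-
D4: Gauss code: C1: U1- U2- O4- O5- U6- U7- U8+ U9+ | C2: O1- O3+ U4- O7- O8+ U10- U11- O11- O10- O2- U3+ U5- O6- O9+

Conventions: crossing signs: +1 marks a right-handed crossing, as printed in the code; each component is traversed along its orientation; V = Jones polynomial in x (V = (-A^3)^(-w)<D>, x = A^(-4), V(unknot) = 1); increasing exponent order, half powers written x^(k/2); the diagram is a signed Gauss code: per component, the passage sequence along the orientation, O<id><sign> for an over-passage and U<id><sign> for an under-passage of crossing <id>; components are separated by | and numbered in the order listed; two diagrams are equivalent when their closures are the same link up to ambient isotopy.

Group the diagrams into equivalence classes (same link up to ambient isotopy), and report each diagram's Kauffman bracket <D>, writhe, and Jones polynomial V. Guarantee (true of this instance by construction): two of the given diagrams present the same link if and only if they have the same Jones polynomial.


classes: {D1} | {D2} | {D3, D4}
V(D1) = x^(-9/2) - x^(-5/2) - x^(-3/2) - x^(-1/2)  [13 crossings, <D> = A^-1 + A^3 + A^7 - A^15, w = -1]
V(D2) = x^(-7/2) - 2x^(-5/2) + x^(-3/2) - 2x^(-1/2) + x^(1/2) - x^(3/2)  (w +1, c 13, <D> = A^-3 - A + 2A^5 - A^9 + 2A^13 - A^17)
D3 (bracket A^-13 - A^-9 + A^-5 + A^3; 13 crossings at w = -5): V = -x^(-9/2) - x^(-5/2) + x^(-3/2) - x^(-1/2)
D4 (bracket A^-13 - A^-9 + A^-5 + A^3; 11 crossings at w = -5): V = -x^(-9/2) - x^(-5/2) + x^(-3/2) - x^(-1/2)
insight: V(x) takes 3 values over 4 diagrams, fixing the grouping


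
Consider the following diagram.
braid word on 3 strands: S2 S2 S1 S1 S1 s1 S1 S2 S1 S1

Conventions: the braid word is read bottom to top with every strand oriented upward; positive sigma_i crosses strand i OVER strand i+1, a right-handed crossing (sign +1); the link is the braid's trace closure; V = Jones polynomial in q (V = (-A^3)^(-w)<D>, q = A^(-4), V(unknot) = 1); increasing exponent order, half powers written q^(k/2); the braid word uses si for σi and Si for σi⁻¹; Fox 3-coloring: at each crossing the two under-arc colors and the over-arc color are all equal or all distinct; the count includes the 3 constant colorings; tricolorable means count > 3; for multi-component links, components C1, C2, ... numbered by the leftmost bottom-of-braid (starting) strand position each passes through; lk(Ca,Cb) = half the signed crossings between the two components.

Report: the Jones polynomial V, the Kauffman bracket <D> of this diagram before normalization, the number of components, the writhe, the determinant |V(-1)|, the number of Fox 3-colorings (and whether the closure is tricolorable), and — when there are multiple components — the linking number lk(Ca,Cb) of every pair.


V = -q^-8 + q^-5 + q^-3
<D> = A^-12 + A^-4 - A^8 (w = -8)
1 component over 10 crossings, w = -8
9 Fox colorings among 3^10, |V(-1)| = 3: tricolorable
why: |V(-1)| = 3: so tricolorable, since 3 divides 3
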